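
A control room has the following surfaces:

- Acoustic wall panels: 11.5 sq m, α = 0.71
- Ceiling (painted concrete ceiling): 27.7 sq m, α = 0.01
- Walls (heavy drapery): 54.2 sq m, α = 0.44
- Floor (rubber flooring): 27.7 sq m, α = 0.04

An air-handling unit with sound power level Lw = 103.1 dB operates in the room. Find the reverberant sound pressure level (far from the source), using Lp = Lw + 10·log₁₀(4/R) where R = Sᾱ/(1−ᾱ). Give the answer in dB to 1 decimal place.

Σ(Sᵢαᵢ) = 11.5·0.71 + 27.7·0.01 + 54.2·0.44 + 27.7·0.04 = 33.398; total area S = 121.1 sq m.
ᾱ = 0.2758, so room constant R = A/(1−ᾱ) = 46.117 sq m.
Lp = Lw + 10 log₁₀(4/R) = 103.1 -10.62 = 92.5 dB.

92.5 dB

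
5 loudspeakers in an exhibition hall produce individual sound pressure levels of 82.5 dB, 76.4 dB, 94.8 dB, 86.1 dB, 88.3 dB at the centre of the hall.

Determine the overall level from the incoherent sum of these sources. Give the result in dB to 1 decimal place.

Converting to relative power and adding: 10^(82.5/10) + 10^(76.4/10) + 10^(94.8/10) + 10^(86.1/10) + 10^(88.3/10) = 4.325e+09.
Combined level = 10 log₁₀(4.325e+09) = 96.4 dB.

96.4 dB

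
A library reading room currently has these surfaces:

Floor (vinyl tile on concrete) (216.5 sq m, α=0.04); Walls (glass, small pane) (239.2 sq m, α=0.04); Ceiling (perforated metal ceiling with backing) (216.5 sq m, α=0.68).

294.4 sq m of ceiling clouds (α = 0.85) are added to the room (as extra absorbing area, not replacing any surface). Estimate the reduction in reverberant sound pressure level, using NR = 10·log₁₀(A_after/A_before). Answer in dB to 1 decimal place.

4.0 dB

A_before = Σ Sᵢαᵢ = 216.5*0.04 + 239.2*0.04 + 216.5*0.68 = 165.448 sabins.
Added absorption = 294.4 × 0.85 = 250.240 sabins.
New total A_after = 415.688 sabins.
Reduction = 10 log₁₀(A_after/A_before) = 10 log₁₀(2.5125) = 4.0 dB.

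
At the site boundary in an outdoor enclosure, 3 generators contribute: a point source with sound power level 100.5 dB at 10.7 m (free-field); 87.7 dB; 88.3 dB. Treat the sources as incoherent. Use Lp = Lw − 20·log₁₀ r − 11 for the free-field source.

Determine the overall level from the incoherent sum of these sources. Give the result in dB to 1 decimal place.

91.0 dB

Source at 10.7 m: Lp = 100.5 − 20·log₁₀(10.7) − 11 = 68.9 dB.
Σ 10^(Lᵢ/10) = 1.273e+09.
Back to dB: 10·log₁₀ Σ = 91.0 dB.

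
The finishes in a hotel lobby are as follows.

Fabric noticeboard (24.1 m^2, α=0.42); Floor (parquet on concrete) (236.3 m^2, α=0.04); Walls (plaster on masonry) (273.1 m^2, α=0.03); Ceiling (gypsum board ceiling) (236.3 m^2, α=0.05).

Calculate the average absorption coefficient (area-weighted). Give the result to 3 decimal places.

Total surface area S = 769.8 m^2.
A = 24.1*0.42 + 236.3*0.04 + 273.1*0.03 + 236.3*0.05 = 39.582 sabins.
ᾱ = 39.582 / 769.8 = 0.051.

0.051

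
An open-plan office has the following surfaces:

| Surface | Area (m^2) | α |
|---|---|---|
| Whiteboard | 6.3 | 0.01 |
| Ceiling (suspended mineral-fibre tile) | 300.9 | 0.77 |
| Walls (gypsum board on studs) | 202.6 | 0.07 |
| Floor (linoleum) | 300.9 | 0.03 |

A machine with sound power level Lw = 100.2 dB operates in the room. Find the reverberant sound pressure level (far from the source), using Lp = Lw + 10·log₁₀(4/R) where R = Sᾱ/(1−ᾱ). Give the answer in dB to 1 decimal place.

80.5 dB

Σ(Sᵢαᵢ) = 6.3·0.01 + 300.9·0.77 + 202.6·0.07 + 300.9·0.03 = 254.965; total area S = 810.7 m^2.
ᾱ = 0.3145, so room constant R = A/(1−ᾱ) = 371.940 m^2.
Lp = 100.2 + 10·log₁₀(4/371.940) = 100.2 + (-19.68) = 80.5 dB.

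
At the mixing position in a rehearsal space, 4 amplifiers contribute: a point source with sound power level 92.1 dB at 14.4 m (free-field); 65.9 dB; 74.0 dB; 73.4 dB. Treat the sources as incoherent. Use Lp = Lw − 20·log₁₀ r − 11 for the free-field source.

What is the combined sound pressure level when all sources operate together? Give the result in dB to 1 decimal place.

77.1 dB

Source at 14.4 m: Lp = 92.1 − 20·log₁₀(14.4) − 11 = 57.9 dB.
Σ 10^(Lᵢ/10) = 5.15e+07.
Combined level = 10 log₁₀(5.15e+07) = 77.1 dB.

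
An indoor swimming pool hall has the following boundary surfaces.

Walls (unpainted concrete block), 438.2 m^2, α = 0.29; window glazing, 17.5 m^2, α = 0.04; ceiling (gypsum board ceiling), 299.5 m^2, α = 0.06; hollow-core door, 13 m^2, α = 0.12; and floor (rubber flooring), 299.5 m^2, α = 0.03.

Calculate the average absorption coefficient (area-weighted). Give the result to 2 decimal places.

0.15

S = Σ Sᵢ = 438.2 + 17.5 + 299.5 + 13 + 299.5 = 1067.7 m^2.
Σ(Sᵢαᵢ) = 438.2×0.29 + 17.5×0.04 + 299.5×0.06 + 13×0.12 + 299.5×0.03 = 156.293.
ᾱ = A/S = 0.15.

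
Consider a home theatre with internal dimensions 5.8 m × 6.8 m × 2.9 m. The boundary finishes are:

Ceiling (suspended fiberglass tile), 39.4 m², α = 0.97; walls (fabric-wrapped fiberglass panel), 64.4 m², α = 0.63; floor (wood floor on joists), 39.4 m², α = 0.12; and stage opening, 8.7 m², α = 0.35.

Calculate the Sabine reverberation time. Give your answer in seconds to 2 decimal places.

0.21 s

A = Σ Sᵢαᵢ = 39.4*0.97 + 64.4*0.63 + 39.4*0.12 + 8.7*0.35 = 86.563 sabins.
Volume V = 5.8 × 6.8 × 2.9 = 114.376 m³.
T = 0.161 V/A = 0.161·114.376/86.563 = 0.21 s.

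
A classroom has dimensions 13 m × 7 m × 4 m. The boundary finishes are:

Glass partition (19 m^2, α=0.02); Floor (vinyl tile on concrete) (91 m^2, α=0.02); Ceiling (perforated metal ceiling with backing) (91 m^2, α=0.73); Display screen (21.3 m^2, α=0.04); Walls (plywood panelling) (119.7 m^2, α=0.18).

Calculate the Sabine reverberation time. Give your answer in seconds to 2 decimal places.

0.64 s

A = Σ Sᵢαᵢ = 19×0.02 + 91×0.02 + 91×0.73 + 21.3×0.04 + 119.7×0.18 = 91.028 sabins.
Volume V = 13 × 7 × 4 = 364 m³.
Sabine: RT60 = 0.161 × 364 / 91.028 = 0.64 s.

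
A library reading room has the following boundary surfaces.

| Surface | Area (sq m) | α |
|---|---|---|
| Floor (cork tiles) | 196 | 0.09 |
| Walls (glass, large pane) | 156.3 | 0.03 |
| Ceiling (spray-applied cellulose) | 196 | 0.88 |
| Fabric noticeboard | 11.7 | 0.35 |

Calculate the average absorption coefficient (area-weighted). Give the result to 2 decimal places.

0.36

S = Σ Sᵢ = 196 + 156.3 + 196 + 11.7 = 560.0 sq m.
Σ(Sᵢαᵢ) = 196·0.09 + 156.3·0.03 + 196·0.88 + 11.7·0.35 = 198.904.
ᾱ = 198.904 / 560.0 = 0.36.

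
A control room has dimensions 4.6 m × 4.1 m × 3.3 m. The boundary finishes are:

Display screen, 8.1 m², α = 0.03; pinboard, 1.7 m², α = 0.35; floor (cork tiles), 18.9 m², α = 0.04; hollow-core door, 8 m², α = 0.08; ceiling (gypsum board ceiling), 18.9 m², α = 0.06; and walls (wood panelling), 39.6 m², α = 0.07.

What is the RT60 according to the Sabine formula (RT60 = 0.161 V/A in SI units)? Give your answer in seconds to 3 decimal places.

1.632 seconds

Summing Sᵢαᵢ: 0.243 + 0.595 + 0.756 + 0.640 + 1.134 + 2.772 → A = 6.140 sabins.
Volume V = 4.6 × 4.1 × 3.3 = 62.238 m³.
Sabine: RT60 = 0.161 × 62.238 / 6.140 = 1.632 s.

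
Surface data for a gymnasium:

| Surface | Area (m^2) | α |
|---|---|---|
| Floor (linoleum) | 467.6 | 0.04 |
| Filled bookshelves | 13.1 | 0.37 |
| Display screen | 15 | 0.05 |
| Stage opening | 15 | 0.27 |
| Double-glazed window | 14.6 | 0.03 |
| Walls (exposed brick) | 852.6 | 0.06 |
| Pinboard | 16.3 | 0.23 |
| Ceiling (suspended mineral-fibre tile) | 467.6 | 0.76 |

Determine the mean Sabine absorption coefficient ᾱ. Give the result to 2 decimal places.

Total surface area S = 1861.8 m^2.
Σ(Sᵢαᵢ) = 467.6·0.04 + 13.1·0.37 + 15·0.05 + 15·0.27 + 14.6·0.03 + 852.6·0.06 + 16.3·0.23 + 467.6·0.76 = 439.070.
ᾱ = 439.070 / 1861.8 = 0.24.

0.24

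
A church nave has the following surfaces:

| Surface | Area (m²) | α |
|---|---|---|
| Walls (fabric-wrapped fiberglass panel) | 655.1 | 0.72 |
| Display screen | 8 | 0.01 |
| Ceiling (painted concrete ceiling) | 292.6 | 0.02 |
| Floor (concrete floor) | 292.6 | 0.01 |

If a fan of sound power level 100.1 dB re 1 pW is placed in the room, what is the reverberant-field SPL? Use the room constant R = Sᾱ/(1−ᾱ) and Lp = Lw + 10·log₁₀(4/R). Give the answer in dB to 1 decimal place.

77.2 dB

Σ(Sᵢαᵢ) = 655.1×0.72 + 8×0.01 + 292.6×0.02 + 292.6×0.01 = 480.530; total area S = 1248.3 m².
ᾱ = 0.3849, so room constant R = A/(1−ᾱ) = 781.223 m².
Lp = Lw + 10 log₁₀(4/R) = 100.1 -22.91 = 77.2 dB.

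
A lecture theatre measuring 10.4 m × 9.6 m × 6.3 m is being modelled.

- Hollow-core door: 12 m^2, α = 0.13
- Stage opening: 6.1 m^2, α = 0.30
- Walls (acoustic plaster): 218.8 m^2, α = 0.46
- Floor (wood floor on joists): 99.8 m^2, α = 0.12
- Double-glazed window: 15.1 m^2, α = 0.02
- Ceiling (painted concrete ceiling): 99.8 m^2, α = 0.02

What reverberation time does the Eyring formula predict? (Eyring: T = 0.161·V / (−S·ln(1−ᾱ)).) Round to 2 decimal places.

S = Σ Sᵢ = 451.6 m^2.
Σ(Sᵢαᵢ) = 12×0.13 + 6.1×0.30 + 218.8×0.46 + 99.8×0.12 + 15.1×0.02 + 99.8×0.02 = 118.312.
Mean coefficient ᾱ = A/S = 0.2620.
−S·ln(1−ᾱ) = −451.6 × ln(1 − 0.2620) = 137.201.
V = 10.4 × 9.6 × 6.3 = 628.992 m³.
RT60 = 0.161 × 628.992 / 137.201 = 0.74 s.

0.74 seconds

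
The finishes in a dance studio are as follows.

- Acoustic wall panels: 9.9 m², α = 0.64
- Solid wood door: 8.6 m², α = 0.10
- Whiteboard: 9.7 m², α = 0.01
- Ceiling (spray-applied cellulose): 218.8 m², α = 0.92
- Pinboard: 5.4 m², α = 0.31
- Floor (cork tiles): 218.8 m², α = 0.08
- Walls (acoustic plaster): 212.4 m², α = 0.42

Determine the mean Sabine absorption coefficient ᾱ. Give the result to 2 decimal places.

0.46

Total surface area S = 683.6 m².
A = 9.9·0.64 + 8.6·0.10 + 9.7·0.01 + 218.8·0.92 + 5.4·0.31 + 218.8·0.08 + 212.4·0.42 = 316.975 sabins.
ᾱ = A/S = 0.46.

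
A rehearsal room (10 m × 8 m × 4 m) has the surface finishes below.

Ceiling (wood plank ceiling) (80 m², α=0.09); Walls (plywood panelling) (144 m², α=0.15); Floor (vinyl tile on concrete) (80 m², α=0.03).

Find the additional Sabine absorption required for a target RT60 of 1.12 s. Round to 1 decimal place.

14.8 sabins

Equivalent absorption area: A₁ = 80*0.09 + 144*0.15 + 80*0.03 = 31.200 m².
Target A₂ = 0.161·320/1.12 = 46.000 sabins (V = 320 m³).
Shortfall: 46.000 − 31.200 = 14.8 sabins.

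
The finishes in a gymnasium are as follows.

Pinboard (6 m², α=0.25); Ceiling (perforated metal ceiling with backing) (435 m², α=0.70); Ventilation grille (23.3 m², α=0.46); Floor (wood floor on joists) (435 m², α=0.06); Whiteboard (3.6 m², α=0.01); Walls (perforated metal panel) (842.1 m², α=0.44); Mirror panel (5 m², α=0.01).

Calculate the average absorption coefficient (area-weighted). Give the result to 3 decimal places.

0.408

S = Σ Sᵢ = 6 + 435 + 23.3 + 435 + 3.6 + 842.1 + 5 = 1750.0 m².
A = 6×0.25 + 435×0.70 + 23.3×0.46 + 435×0.06 + 3.6×0.01 + 842.1×0.44 + 5×0.01 = 713.428 sabins.
ᾱ = 713.428 / 1750.0 = 0.408.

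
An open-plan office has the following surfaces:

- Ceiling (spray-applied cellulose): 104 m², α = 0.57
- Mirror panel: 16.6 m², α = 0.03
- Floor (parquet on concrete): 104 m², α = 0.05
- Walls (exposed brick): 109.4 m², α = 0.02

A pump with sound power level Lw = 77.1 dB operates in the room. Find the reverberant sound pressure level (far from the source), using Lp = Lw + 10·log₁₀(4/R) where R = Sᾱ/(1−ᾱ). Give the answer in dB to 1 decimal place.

63.9 dB

A = 67.166 sabins; S = 334.0 m².
ᾱ = 0.2011, so room constant R = A/(1−ᾱ) = 84.073 m².
Lp = 77.1 + 10·log₁₀(4/84.073) = 77.1 + (-13.23) = 63.9 dB.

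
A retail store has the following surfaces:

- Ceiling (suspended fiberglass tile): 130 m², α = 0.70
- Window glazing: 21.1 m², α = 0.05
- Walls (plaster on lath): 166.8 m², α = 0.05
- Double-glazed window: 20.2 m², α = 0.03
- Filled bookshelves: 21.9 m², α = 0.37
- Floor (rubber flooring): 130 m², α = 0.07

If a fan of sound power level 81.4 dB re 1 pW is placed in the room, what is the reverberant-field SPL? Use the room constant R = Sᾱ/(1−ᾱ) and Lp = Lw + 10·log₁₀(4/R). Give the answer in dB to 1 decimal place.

A = 118.204 sabins; S = 490.0 m².
ᾱ = 118.204/490.0 = 0.2412; R = Sᾱ/(1−ᾱ) = 118.204/(1−0.2412) = 155.778 m².
Lp = Lw + 10 log₁₀(4/R) = 81.4 -15.90 = 65.5 dB.

65.5 dB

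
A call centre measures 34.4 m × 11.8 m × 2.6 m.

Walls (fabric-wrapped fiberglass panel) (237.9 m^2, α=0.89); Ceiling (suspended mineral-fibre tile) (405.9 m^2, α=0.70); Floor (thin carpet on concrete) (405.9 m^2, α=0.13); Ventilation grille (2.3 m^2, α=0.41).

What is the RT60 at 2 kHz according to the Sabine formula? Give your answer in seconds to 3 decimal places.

0.309 s

Total absorption A = 237.9×0.89 + 405.9×0.70 + 405.9×0.13 + 2.3×0.41
  = 211.731 + 284.130 + 52.767 + 0.943 = 549.571 m^2 sabins.
Volume V = 34.4 × 11.8 × 2.6 = 1055.392 m³.
Sabine: RT60 = 0.161 × 1055.392 / 549.571 = 0.309 s.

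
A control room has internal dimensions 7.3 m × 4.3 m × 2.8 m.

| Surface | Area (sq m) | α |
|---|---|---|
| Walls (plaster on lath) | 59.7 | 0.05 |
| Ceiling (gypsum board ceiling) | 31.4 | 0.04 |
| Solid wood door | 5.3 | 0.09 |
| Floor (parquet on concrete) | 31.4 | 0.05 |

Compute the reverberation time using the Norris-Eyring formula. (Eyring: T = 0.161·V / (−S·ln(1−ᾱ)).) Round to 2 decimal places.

2.19 seconds

Total surface area S = 59.7 + 31.4 + 5.3 + 31.4 = 127.8 sq m.
Absorption A = 59.7·0.05 + 31.4·0.04 + 5.3·0.09 + 31.4·0.05 = 6.288 sabins.
Mean coefficient ᾱ = A/S = 0.0492.
−S·ln(1−ᾱ) = −127.8 × ln(1 − 0.0492) = 6.448.
V = 7.3 × 4.3 × 2.8 = 87.892 m³.
T = 0.161·V/[−S·ln(1−ᾱ)] = 0.161·87.892/6.448 = 2.19 s.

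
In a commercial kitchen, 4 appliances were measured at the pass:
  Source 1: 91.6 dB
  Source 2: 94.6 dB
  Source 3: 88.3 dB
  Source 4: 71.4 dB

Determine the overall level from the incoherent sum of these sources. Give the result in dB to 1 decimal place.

97.0 dB

Σ 10^(Lᵢ/10) = 5.019e+09.
Back to dB: 10·log₁₀ Σ = 97.0 dB.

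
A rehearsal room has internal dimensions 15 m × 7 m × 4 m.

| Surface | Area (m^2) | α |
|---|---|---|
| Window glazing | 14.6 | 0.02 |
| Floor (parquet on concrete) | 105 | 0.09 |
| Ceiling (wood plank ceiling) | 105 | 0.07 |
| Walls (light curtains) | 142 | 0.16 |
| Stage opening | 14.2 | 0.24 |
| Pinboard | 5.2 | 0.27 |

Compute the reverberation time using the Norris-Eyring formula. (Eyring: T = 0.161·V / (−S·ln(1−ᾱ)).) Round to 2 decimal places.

1.43 seconds

Total surface area S = 14.6 + 105 + 105 + 142 + 14.2 + 5.2 = 386.0 m^2.
Σ(Sᵢαᵢ) = 14.6×0.02 + 105×0.09 + 105×0.07 + 142×0.16 + 14.2×0.24 + 5.2×0.27 = 44.624.
ᾱ = 44.624 / 386.0 = 0.1156.
−S·ln(1−ᾱ) = −386.0 × ln(1 − 0.1156) = 47.418.
V = 15 × 7 × 4 = 420 m³.
RT60 = 0.161 × 420 / 47.418 = 1.43 s.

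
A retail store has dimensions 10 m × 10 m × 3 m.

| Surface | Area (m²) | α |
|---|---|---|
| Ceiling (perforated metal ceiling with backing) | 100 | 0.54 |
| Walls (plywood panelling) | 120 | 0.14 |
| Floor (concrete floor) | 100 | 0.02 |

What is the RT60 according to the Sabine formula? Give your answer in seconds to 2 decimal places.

0.66 sec

Summing Sᵢαᵢ: 54.000 + 16.800 + 2.000 → A = 72.800 sabins.
Room volume: 300 m³.
RT60 = 0.161 · V / A = 0.161 × 300 / 72.800 = 0.66 s.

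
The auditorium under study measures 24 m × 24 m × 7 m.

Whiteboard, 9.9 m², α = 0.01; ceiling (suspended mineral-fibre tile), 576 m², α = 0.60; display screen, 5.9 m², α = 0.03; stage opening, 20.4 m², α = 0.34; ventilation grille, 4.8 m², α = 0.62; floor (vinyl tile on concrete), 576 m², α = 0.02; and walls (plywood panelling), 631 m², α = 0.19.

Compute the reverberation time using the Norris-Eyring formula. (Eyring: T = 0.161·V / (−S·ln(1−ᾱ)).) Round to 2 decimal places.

Total surface area S = 9.9 + 576 + 5.9 + 20.4 + 4.8 + 576 + 631 = 1824.0 m².
Σ(Sᵢαᵢ) = 9.9·0.01 + 576·0.60 + 5.9·0.03 + 20.4·0.34 + 4.8·0.62 + 576·0.02 + 631·0.19 = 487.198.
Mean coefficient ᾱ = A/S = 0.2671.
Eyring denominator: −S ln(1−ᾱ) = 566.801.
V = 24 × 24 × 7 = 4032 m³.
RT60 = 0.161 × 4032 / 566.801 = 1.15 s.

1.15 sec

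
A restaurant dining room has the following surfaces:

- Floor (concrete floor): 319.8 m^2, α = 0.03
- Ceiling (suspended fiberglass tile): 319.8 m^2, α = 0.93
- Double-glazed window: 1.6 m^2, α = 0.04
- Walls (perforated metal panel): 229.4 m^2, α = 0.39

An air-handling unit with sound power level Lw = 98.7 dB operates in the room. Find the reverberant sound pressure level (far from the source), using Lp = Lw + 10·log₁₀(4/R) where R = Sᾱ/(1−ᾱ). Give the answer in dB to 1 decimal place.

76.1 dB

Σ(Sᵢαᵢ) = 319.8×0.03 + 319.8×0.93 + 1.6×0.04 + 229.4×0.39 = 396.538; total area S = 870.6 m^2.
ᾱ = 0.4555, so room constant R = A/(1−ᾱ) = 728.261 m^2.
Lp = Lw + 10 log₁₀(4/R) = 98.7 -22.60 = 76.1 dB.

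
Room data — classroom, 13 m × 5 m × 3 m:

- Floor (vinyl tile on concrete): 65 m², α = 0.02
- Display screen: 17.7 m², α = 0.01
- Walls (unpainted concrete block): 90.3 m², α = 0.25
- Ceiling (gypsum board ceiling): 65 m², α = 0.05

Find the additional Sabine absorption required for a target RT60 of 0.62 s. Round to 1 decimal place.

23.3 sabins

A₁ = Σ Sᵢαᵢ = 65×0.02 + 17.7×0.01 + 90.3×0.25 + 65×0.05 = 27.302 sabins.
Target A₂ = 0.161·195/0.62 = 50.637 sabins (V = 195 m³).
Additional absorption ΔA = 50.637 − 27.302 = 23.3 sabins.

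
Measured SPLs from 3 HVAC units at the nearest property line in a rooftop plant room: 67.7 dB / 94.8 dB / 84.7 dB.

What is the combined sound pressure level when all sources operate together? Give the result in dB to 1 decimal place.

95.2 dB

Σ 10^(Lᵢ/10) = 3.321e+09.
Combined level = 10 log₁₀(3.321e+09) = 95.2 dB.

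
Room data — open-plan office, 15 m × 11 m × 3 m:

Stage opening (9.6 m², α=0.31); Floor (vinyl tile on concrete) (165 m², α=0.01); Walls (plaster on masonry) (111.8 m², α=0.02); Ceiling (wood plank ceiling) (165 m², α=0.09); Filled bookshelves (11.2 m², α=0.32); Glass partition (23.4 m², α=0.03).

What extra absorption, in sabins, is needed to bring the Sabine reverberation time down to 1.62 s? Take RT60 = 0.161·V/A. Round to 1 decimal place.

23.2 sabins

Summing Sᵢαᵢ: 2.976 + 1.650 + 2.236 + 14.850 + 3.584 + 0.702 → A₁ = 25.998 sabins.
For T = 1.62 s, need A₂ = 0.161·V/T = 0.161·495/1.62 = 49.194 sabins.
Additional absorption ΔA = 49.194 − 25.998 = 23.2 sabins.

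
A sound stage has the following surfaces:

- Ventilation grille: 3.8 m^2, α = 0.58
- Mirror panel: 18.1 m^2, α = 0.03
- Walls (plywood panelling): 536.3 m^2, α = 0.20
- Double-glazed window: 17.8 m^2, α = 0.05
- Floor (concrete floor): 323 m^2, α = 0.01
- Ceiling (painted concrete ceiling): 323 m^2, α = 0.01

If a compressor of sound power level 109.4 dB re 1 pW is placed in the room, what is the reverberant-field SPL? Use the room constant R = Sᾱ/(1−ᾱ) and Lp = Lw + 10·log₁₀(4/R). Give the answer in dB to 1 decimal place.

A = 117.357 sabins; S = 1222.0 m^2.
ᾱ = 0.0960, so room constant R = A/(1−ᾱ) = 129.820 m^2.
Lp = Lw + 10 log₁₀(4/R) = 109.4 -15.11 = 94.3 dB.

94.3 dB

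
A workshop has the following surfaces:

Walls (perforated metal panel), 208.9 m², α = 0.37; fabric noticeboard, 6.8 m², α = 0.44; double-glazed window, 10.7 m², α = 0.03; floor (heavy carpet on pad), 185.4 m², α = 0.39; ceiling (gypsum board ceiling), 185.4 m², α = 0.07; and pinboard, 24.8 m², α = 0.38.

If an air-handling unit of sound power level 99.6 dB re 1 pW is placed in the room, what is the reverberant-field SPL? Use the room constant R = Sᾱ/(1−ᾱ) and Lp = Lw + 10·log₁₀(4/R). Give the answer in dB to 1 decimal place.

A = 175.314 sabins; S = 622.0 m².
ᾱ = 175.314/622.0 = 0.2819; R = Sᾱ/(1−ᾱ) = 175.314/(1−0.2819) = 244.136 m².
Lp = 99.6 + 10·log₁₀(4/244.136) = 99.6 + (-17.86) = 81.7 dB.

81.7 dB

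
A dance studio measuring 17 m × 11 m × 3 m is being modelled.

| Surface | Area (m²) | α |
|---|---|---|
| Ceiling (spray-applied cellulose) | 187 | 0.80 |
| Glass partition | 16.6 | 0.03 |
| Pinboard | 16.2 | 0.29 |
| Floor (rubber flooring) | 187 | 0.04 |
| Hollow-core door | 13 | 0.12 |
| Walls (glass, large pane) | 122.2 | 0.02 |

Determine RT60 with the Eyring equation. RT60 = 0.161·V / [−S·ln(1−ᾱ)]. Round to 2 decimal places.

0.45 sec

S = Σ Sᵢ = 542.0 m².
Σ(Sᵢαᵢ) = 187·0.80 + 16.6·0.03 + 16.2·0.29 + 187·0.04 + 13·0.12 + 122.2·0.02 = 166.280.
ᾱ = 166.280 / 542.0 = 0.3068.
Eyring denominator: −S ln(1−ᾱ) = 198.609.
V = 17 × 11 × 3 = 561 m³.
T = 0.161·V/[−S·ln(1−ᾱ)] = 0.161·561/198.609 = 0.45 s.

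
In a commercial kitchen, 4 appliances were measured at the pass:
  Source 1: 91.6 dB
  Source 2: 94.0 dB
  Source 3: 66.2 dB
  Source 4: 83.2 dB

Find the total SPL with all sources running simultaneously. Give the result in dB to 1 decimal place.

Sum in the linear (power) domain: Σ 10^(Lᵢ/10) = 10^(91.6/10) + 10^(94.0/10) + 10^(66.2/10) + 10^(83.2/10) = 4.17e+09.
Back to dB: 10·log₁₀ Σ = 96.2 dB.

96.2 dB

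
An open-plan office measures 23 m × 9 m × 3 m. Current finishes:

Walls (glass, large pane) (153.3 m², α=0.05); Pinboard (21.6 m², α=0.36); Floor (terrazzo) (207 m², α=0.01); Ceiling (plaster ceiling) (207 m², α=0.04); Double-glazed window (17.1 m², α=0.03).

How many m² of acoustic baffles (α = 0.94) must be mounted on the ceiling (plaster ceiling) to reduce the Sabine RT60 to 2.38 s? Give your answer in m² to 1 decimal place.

17.4

Summing Sᵢαᵢ: 7.665 + 7.776 + 2.070 + 8.280 + 0.513 → A₁ = 26.304 sabins.
Required A₂ = 0.161·621/2.38 = 42.009 sabins.
Absorption to add: 42.009 − 26.304 = 15.705 sabins.
Net gain per m²: Δα = 0.94 − 0.04 = 0.90.
Area = ΔA/Δα = 15.705/0.90 = 17.4 m².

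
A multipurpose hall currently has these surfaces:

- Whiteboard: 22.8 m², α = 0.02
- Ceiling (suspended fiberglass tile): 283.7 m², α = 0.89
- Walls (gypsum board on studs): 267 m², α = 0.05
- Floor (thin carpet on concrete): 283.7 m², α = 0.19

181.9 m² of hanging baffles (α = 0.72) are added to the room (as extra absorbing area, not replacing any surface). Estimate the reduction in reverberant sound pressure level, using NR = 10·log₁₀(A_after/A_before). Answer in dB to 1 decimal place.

Summing Sᵢαᵢ: 0.456 + 252.493 + 13.350 + 53.903 → A_before = 320.202 sabins.
Treatment contributes 181.9·0.72 = 130.968 sabins.
New total A_after = 451.170 sabins.
Reduction = 10 log₁₀(A_after/A_before) = 10 log₁₀(1.4090) = 1.5 dB.

1.5 dB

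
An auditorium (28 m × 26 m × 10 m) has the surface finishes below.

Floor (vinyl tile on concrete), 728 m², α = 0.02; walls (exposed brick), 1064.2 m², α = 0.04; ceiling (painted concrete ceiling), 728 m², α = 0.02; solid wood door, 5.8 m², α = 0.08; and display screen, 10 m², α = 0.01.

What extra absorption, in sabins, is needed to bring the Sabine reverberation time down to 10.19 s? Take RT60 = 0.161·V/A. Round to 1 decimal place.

Summing Sᵢαᵢ: 14.560 + 42.568 + 14.560 + 0.464 + 0.100 → A₁ = 72.252 sabins.
Target A₂ = 0.161·7280/10.19 = 115.023 sabins (V = 7280 m³).
Shortfall: 115.023 − 72.252 = 42.8 sabins.

42.8 sabins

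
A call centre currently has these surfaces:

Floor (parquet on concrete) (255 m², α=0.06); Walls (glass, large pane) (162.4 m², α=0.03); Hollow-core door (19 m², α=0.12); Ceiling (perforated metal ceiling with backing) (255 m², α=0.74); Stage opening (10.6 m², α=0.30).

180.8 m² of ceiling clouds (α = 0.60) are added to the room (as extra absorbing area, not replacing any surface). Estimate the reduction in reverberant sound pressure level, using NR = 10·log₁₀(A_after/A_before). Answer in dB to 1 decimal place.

1.8 dB

Summing Sᵢαᵢ: 15.300 + 4.872 + 2.280 + 188.700 + 3.180 → A_before = 214.332 sabins.
Added absorption = 180.8 × 0.60 = 108.480 sabins.
A_after = 214.332 + 108.480 = 322.812 sabins.
Reduction = 10 log₁₀(A_after/A_before) = 10 log₁₀(1.5061) = 1.8 dB.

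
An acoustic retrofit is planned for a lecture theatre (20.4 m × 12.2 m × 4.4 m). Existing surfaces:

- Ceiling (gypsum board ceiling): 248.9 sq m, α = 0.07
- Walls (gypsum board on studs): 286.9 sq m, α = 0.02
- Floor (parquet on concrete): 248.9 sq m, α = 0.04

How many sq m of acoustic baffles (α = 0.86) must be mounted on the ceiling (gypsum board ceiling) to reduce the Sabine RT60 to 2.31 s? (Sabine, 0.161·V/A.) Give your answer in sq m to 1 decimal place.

Equivalent absorption area: A₁ = 248.9*0.07 + 286.9*0.02 + 248.9*0.04 = 33.117 sq m.
Required A₂ = 0.161·1095.072/2.31 = 76.323 sabins.
ΔA needed = 76.323 − 33.117 = 43.206 sabins.
Each sq m of panel replacing the ceiling (gypsum board ceiling) adds (0.86 − 0.07) = 0.79 sabins.
Area = ΔA/Δα = 43.206/0.79 = 54.7 sq m.

54.7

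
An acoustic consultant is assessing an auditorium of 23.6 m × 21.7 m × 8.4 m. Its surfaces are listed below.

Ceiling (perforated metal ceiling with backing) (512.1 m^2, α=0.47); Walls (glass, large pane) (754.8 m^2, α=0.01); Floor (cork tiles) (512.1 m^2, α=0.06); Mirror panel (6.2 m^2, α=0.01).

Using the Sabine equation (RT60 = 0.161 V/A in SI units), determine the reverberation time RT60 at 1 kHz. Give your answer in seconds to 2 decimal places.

2.48 s

Equivalent absorption area: A = 512.1·0.47 + 754.8·0.01 + 512.1·0.06 + 6.2·0.01 = 279.023 m^2.
Volume V = 23.6 × 21.7 × 8.4 = 4301.808 m³.
Sabine: RT60 = 0.161 × 4301.808 / 279.023 = 2.48 s.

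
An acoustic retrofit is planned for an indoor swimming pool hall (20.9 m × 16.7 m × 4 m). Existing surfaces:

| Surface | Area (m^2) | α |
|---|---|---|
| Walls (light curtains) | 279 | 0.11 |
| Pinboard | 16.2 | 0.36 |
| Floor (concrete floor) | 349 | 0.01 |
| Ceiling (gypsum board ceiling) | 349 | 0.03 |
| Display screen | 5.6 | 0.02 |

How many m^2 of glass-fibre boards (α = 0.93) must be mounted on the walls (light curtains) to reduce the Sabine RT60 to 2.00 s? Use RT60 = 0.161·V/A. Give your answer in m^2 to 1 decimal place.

75.4

Equivalent absorption area: A₁ = 279*0.11 + 16.2*0.36 + 349*0.01 + 349*0.03 + 5.6*0.02 = 50.594 m^2.
V = 1396.12 m³. Target absorption A₂ = 0.161 × 1396.12 / 2.00 = 112.388 sabins.
Absorption to add: 112.388 − 50.594 = 61.794 sabins.
Each m^2 of panel replacing the walls (light curtains) adds (0.93 − 0.11) = 0.82 sabins.
Area = ΔA/Δα = 61.794/0.82 = 75.4 m^2.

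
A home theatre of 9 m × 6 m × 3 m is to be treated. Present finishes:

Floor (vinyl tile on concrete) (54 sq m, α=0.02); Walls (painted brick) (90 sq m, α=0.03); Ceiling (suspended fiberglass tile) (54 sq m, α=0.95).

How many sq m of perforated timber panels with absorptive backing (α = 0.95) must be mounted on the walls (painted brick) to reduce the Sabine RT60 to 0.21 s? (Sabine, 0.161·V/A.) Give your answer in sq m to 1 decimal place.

A₁ = Σ Sᵢαᵢ = 54×0.02 + 90×0.03 + 54×0.95 = 55.080 sabins.
V = 162 m³. Target absorption A₂ = 0.161 × 162 / 0.21 = 124.200 sabins.
ΔA needed = 124.200 − 55.080 = 69.120 sabins.
Net gain per sq m: Δα = 0.95 − 0.03 = 0.92.
Panel area = 69.120 / 0.92 = 75.1 sq m.

75.1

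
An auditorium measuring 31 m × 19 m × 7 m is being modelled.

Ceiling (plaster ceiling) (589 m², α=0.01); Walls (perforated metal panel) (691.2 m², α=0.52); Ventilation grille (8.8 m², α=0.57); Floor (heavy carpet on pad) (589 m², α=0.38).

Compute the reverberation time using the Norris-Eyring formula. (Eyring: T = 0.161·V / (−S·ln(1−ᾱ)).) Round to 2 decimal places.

S = Σ Sᵢ = 1878.0 m².
Absorption A = 589·0.01 + 691.2·0.52 + 8.8·0.57 + 589·0.38 = 594.150 sabins.
Mean coefficient ᾱ = A/S = 0.3164.
Eyring denominator: −S ln(1−ᾱ) = 714.358.
V = 31 × 19 × 7 = 4123 m³.
T = 0.161·V/[−S·ln(1−ᾱ)] = 0.161·4123/714.358 = 0.93 s.

0.93 seconds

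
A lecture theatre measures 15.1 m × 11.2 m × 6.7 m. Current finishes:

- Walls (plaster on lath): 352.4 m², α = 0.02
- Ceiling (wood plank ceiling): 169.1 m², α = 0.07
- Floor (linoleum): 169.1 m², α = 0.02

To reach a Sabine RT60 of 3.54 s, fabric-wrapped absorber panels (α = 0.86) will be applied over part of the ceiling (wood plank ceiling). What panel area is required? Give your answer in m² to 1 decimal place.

Equivalent absorption area: A₁ = 352.4·0.02 + 169.1·0.07 + 169.1·0.02 = 22.267 m².
Required A₂ = 0.161·1133.104/3.54 = 51.534 sabins.
Absorption to add: 51.534 − 22.267 = 29.267 sabins.
Net gain per m²: Δα = 0.86 − 0.07 = 0.79.
Area = ΔA/Δα = 29.267/0.79 = 37.0 m².

37.0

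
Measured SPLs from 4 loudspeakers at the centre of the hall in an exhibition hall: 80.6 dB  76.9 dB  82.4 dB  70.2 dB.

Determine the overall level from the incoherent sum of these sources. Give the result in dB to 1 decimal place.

Sum in the linear (power) domain: Σ 10^(Lᵢ/10) = 10^(80.6/10) + 10^(76.9/10) + 10^(82.4/10) + 10^(70.2/10) = 3.48e+08.
Combined level = 10 log₁₀(3.48e+08) = 85.4 dB.

85.4 dB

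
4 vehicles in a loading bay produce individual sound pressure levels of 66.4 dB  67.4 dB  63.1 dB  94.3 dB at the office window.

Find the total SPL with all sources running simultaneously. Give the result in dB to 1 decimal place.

94.3 dB

Σ 10^(Lᵢ/10) = 2.703e+09.
Back to dB: 10·log₁₀ Σ = 94.3 dB.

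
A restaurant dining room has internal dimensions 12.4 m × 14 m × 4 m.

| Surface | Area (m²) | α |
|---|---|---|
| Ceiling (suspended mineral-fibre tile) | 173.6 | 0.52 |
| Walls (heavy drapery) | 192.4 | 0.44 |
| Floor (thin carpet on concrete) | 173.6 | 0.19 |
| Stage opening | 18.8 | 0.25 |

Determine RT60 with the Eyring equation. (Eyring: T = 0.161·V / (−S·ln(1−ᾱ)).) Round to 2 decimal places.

S = Σ Sᵢ = 558.4 m².
Absorption A = 173.6×0.52 + 192.4×0.44 + 173.6×0.19 + 18.8×0.25 = 212.612 sabins.
Mean coefficient ᾱ = A/S = 0.3808.
−S·ln(1−ᾱ) = −558.4 × ln(1 − 0.3808) = 267.656.
V = 12.4 × 14 × 4 = 694.4 m³.
RT60 = 0.161 × 694.4 / 267.656 = 0.42 s.

0.42 s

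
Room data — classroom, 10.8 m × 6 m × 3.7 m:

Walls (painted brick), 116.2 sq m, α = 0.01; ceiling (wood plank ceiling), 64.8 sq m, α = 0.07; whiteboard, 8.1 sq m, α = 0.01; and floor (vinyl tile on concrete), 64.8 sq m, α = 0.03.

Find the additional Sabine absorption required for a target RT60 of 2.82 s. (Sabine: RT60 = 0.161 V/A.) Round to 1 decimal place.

6.0 sabins

Summing Sᵢαᵢ: 1.162 + 4.536 + 0.081 + 1.944 → A₁ = 7.723 sabins.
V = 239.76 m³. Required absorption A₂ = 0.161 × 239.76 / 2.82 = 13.688 sabins.
ΔA = A₂ − A₁ = 13.688 − 7.723 = 6.0 sabins.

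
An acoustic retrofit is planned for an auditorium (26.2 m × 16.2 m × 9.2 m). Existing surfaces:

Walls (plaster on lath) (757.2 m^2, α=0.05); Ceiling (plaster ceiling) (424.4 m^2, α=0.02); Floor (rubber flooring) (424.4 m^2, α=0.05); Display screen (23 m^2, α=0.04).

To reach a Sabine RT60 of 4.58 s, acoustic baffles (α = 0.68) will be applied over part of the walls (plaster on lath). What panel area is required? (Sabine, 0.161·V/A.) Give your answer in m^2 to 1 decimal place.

109.2

Summing Sᵢαᵢ: 37.860 + 8.488 + 21.220 + 0.920 → A₁ = 68.488 sabins.
Required A₂ = 0.161·3904.848/4.58 = 137.266 sabins.
Absorption to add: 137.266 − 68.488 = 68.778 sabins.
Net gain per m^2: Δα = 0.68 − 0.05 = 0.63.
Area = ΔA/Δα = 68.778/0.63 = 109.2 m^2.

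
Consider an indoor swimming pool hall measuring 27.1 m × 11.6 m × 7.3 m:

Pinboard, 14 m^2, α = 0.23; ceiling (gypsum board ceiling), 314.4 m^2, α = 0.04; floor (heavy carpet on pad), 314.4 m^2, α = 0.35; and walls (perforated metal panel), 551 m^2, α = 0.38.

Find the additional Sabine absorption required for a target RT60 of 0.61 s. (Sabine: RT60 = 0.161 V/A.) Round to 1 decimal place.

Total absorption A₁ = 14·0.23 + 314.4·0.04 + 314.4·0.35 + 551·0.38
  = 3.220 + 12.576 + 110.040 + 209.380 = 335.216 m^2 sabins.
Target A₂ = 0.161·2294.828/0.61 = 605.684 sabins (V = 2294.828 m³).
Additional absorption ΔA = 605.684 − 335.216 = 270.5 sabins.

270.5 sabins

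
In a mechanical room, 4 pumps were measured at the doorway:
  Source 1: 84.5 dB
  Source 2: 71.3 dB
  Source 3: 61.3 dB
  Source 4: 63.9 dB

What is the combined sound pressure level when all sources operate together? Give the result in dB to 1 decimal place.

Σ 10^(Lᵢ/10) = 2.991e+08.
L_total = 10·log₁₀(2.991e+08) = 84.8 dB.

84.8 dB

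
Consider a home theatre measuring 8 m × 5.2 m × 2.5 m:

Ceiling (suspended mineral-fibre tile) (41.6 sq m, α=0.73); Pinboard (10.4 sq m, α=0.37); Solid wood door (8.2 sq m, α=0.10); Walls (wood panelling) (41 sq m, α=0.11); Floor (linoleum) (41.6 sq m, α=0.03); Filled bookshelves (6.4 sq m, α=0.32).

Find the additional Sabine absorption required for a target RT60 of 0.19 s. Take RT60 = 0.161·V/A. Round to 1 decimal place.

45.3 sabins

Equivalent absorption area: A₁ = 41.6*0.73 + 10.4*0.37 + 8.2*0.10 + 41*0.11 + 41.6*0.03 + 6.4*0.32 = 42.842 sq m.
V = 104 m³. Required absorption A₂ = 0.161 × 104 / 0.19 = 88.126 sabins.
Shortfall: 88.126 − 42.842 = 45.3 sabins.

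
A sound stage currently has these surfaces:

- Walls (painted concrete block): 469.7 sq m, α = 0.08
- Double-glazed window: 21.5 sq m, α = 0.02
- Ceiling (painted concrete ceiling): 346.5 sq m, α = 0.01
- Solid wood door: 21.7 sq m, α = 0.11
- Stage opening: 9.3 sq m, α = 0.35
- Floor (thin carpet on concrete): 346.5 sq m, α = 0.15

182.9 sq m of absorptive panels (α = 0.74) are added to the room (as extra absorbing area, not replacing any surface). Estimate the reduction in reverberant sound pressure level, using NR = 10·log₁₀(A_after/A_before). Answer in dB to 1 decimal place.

A_before = Σ Sᵢαᵢ = 469.7*0.08 + 21.5*0.02 + 346.5*0.01 + 21.7*0.11 + 9.3*0.35 + 346.5*0.15 = 99.088 sabins.
Treatment contributes 182.9·0.74 = 135.346 sabins.
New total A_after = 234.434 sabins.
NR = 10·log₁₀(234.434/99.088) = 3.7 dB.

3.7 dB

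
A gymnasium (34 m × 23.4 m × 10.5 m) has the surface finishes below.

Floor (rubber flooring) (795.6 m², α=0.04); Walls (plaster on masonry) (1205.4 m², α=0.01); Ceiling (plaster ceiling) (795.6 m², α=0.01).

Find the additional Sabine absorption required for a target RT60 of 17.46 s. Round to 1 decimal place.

25.2 sabins

A₁ = Σ Sᵢαᵢ = 795.6×0.04 + 1205.4×0.01 + 795.6×0.01 = 51.834 sabins.
V = 8353.8 m³. Required absorption A₂ = 0.161 × 8353.8 / 17.46 = 77.031 sabins.
Additional absorption ΔA = 77.031 − 51.834 = 25.2 sabins.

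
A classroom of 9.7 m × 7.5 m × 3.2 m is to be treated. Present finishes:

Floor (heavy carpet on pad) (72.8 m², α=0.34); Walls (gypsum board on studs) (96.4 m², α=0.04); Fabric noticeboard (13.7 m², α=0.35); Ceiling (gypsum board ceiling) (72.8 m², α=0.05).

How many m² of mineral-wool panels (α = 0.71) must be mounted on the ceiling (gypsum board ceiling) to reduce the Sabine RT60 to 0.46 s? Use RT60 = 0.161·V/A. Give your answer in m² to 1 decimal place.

Equivalent absorption area: A₁ = 72.8·0.34 + 96.4·0.04 + 13.7·0.35 + 72.8·0.05 = 37.043 m².
V = 232.8 m³. Target absorption A₂ = 0.161 × 232.8 / 0.46 = 81.480 sabins.
ΔA needed = 81.480 − 37.043 = 44.437 sabins.
Each m² of panel replacing the ceiling (gypsum board ceiling) adds (0.71 − 0.05) = 0.66 sabins.
Area = ΔA/Δα = 44.437/0.66 = 67.3 m².

67.3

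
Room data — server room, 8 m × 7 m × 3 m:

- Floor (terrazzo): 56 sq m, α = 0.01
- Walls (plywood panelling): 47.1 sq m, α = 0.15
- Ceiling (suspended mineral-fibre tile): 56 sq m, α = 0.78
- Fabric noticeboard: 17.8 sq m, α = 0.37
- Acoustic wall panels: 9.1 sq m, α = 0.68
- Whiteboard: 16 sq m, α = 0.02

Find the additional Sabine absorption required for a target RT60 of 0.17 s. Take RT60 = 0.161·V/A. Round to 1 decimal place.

Total absorption A₁ = 56×0.01 + 47.1×0.15 + 56×0.78 + 17.8×0.37 + 9.1×0.68 + 16×0.02
  = 0.560 + 7.065 + 43.680 + 6.586 + 6.188 + 0.320 = 64.399 sq m sabins.
For T = 0.17 s, need A₂ = 0.161·V/T = 0.161·168/0.17 = 159.106 sabins.
ΔA = A₂ − A₁ = 159.106 − 64.399 = 94.7 sabins.

94.7 sabins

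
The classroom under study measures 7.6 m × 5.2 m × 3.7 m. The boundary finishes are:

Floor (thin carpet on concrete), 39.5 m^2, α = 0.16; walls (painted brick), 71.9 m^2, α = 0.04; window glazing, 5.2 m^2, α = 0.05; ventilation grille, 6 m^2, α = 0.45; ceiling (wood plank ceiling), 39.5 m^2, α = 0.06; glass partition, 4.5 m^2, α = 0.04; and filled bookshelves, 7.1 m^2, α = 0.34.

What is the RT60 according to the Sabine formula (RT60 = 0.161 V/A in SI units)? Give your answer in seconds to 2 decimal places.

Equivalent absorption area: A = 39.5*0.16 + 71.9*0.04 + 5.2*0.05 + 6*0.45 + 39.5*0.06 + 4.5*0.04 + 7.1*0.34 = 17.120 m^2.
Volume V = 7.6 × 5.2 × 3.7 = 146.224 m³.
T = 0.161 V/A = 0.161·146.224/17.120 = 1.38 s.

1.38 s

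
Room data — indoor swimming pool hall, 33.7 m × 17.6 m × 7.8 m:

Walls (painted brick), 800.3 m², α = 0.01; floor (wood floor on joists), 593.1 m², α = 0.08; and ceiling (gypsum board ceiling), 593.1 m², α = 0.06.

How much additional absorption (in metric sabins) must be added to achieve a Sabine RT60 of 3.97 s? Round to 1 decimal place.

96.6 sabins

Summing Sᵢαᵢ: 8.003 + 47.448 + 35.586 → A₁ = 91.037 sabins.
For T = 3.97 s, need A₂ = 0.161·V/T = 0.161·4626.336/3.97 = 187.617 sabins.
Shortfall: 187.617 − 91.037 = 96.6 sabins.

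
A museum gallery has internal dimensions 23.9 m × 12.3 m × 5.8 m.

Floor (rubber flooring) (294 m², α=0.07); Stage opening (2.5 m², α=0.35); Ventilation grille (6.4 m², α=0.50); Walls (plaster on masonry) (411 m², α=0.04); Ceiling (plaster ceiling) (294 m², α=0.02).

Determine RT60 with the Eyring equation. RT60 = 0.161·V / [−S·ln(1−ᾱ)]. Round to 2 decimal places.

S = Σ Sᵢ = 1007.9 m².
Absorption A = 294×0.07 + 2.5×0.35 + 6.4×0.50 + 411×0.04 + 294×0.02 = 46.975 sabins.
ᾱ = 46.975 / 1007.9 = 0.0466.
−S·ln(1−ᾱ) = −1007.9 × ln(1 − 0.0466) = 48.098.
V = 23.9 × 12.3 × 5.8 = 1705.026 m³.
RT60 = 0.161 × 1705.026 / 48.098 = 5.71 s.

5.71 s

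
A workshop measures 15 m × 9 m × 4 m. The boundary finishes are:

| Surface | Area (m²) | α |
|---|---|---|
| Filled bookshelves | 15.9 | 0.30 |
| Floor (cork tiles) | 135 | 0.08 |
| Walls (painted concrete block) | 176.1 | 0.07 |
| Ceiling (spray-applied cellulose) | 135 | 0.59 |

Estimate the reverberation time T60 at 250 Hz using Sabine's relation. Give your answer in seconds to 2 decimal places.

0.81 s

Total absorption A = 15.9×0.30 + 135×0.08 + 176.1×0.07 + 135×0.59
  = 4.770 + 10.800 + 12.327 + 79.650 = 107.547 m² sabins.
Room volume: 540 m³.
RT60 = 0.161 · V / A = 0.161 × 540 / 107.547 = 0.81 s.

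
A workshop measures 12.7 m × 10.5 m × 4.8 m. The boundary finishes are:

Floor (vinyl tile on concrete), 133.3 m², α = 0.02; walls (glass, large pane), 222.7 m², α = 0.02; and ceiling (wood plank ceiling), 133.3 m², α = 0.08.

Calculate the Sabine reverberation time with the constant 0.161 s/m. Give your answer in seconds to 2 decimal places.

Equivalent absorption area: A = 133.3*0.02 + 222.7*0.02 + 133.3*0.08 = 17.784 m².
V = 12.7·10.5·4.8 = 640.08 m³.
T = 0.161 V/A = 0.161·640.08/17.784 = 5.79 s.

5.79 s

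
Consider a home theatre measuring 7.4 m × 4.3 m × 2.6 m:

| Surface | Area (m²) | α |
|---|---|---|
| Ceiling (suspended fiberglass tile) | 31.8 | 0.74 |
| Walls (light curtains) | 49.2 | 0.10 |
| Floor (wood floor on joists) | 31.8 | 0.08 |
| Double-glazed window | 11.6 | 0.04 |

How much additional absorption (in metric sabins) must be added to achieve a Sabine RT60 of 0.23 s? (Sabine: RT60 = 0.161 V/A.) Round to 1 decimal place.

26.5 sabins

Total absorption A₁ = 31.8·0.74 + 49.2·0.10 + 31.8·0.08 + 11.6·0.04
  = 23.532 + 4.920 + 2.544 + 0.464 = 31.460 m² sabins.
For T = 0.23 s, need A₂ = 0.161·V/T = 0.161·82.732/0.23 = 57.912 sabins.
Shortfall: 57.912 − 31.460 = 26.5 sabins.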